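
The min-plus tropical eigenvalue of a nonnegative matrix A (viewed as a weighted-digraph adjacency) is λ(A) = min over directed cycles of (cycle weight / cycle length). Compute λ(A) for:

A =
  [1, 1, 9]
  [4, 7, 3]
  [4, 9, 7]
λ(A) = 1

Enumerate directed cycles and compute their means (weight / length). Sample:
  cycle 0 → 0: weight = 1, length = 1, mean = 1/1 ≈ 1.000
  cycle 1 → 1: weight = 7, length = 1, mean = 7/1 ≈ 7.000
  cycle 2 → 2: weight = 7, length = 1, mean = 7/1 ≈ 7.000
  cycle 0 → 1 → 0: weight = 5, length = 2, mean = 5/2 ≈ 2.500
  cycle 0 → 2 → 0: weight = 13, length = 2, mean = 13/2 ≈ 6.500
  cycle 1 → 0 → 1: weight = 5, length = 2, mean = 5/2 ≈ 2.500
Minimum mean = 1.000, attained e.g. along the cycle 0 → 0 with weight 1 and length 1. So λ(A) = 1/1 = 1.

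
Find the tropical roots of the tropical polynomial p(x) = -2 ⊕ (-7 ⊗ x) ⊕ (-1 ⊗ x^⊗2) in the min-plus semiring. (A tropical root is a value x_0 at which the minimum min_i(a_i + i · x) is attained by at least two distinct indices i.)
Roots: {-6, 5}

Each tropical root is a break point of the lower envelope of the lines y = a_i + i · x (there are 3 lines, with slopes 0, 1, ..., 2). Only the lines that attain the minimum somewhere contribute to roots; other lines are dominated. Here the surviving (envelope) indices are i = 2, i = 1, i = 0.
Intersections between consecutive envelope lines give the roots: for adjacent envelope indices i < j the intersection is x = (a_i − a_j) / (j − i). Reading off the sorted break points: {-6, 5}.
Verification: at each break x_0, at least two indices attain the minimum of min_i(a_i + i · x_0).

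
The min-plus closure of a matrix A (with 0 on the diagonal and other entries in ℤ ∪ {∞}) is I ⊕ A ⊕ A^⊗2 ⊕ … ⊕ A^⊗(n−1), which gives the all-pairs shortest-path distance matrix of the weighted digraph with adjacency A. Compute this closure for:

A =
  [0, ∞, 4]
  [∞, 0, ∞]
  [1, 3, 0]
Closure =
  [0, 7, 4]
  [∞, 0, ∞]
  [1, 3, 0]

This is the Floyd-Warshall all-pairs shortest-path computation. For each intermediate vertex k = 0, 1, …, 2, update dist[i][j] ← min(dist[i][j], dist[i][k] + dist[k][j]). The final matrix gives, for each (i, j), the minimum total weight of any directed path from i to j (possibly empty when i = j).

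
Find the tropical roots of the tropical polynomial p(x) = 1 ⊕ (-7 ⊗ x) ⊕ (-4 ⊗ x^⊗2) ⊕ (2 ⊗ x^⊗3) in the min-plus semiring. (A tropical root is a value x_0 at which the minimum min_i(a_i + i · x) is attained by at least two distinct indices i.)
Roots: {-6, -3, 8}

Each tropical root is a break point of the lower envelope of the lines y = a_i + i · x (there are 4 lines, with slopes 0, 1, ..., 3). Only the lines that attain the minimum somewhere contribute to roots; other lines are dominated. Here the surviving (envelope) indices are i = 3, i = 2, i = 1, i = 0.
Intersections between consecutive envelope lines give the roots: for adjacent envelope indices i < j the intersection is x = (a_i − a_j) / (j − i). Reading off the sorted break points: {-6, -3, 8}.
Verification: at each break x_0, at least two indices attain the minimum of min_i(a_i + i · x_0).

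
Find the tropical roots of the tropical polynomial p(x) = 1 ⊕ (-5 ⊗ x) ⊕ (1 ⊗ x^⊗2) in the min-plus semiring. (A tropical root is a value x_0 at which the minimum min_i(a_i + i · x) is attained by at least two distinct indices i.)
Roots: {-6, 6}

Each tropical root is a break point of the lower envelope of the lines y = a_i + i · x (there are 3 lines, with slopes 0, 1, ..., 2). Only the lines that attain the minimum somewhere contribute to roots; other lines are dominated. Here the surviving (envelope) indices are i = 2, i = 1, i = 0.
Intersections between consecutive envelope lines give the roots: for adjacent envelope indices i < j the intersection is x = (a_i − a_j) / (j − i). Reading off the sorted break points: {-6, 6}.
Verification: at each break x_0, at least two indices attain the minimum of min_i(a_i + i · x_0).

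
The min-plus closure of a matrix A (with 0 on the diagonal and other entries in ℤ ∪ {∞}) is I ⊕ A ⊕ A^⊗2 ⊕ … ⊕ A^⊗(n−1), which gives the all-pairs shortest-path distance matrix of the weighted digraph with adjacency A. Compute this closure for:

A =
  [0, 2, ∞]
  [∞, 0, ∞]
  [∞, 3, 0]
Closure =
  [0, 2, ∞]
  [∞, 0, ∞]
  [∞, 3, 0]

This is the Floyd-Warshall all-pairs shortest-path computation. For each intermediate vertex k = 0, 1, …, 2, update dist[i][j] ← min(dist[i][j], dist[i][k] + dist[k][j]). The final matrix gives, for each (i, j), the minimum total weight of any directed path from i to j (possibly empty when i = j).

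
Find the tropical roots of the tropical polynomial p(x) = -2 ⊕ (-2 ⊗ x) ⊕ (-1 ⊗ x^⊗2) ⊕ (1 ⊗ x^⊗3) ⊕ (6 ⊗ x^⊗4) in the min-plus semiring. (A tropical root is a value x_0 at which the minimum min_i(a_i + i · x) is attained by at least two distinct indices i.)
Roots: {-5, -2, -1, 0}

Each tropical root is a break point of the lower envelope of the lines y = a_i + i · x (there are 5 lines, with slopes 0, 1, ..., 4). Only the lines that attain the minimum somewhere contribute to roots; other lines are dominated. Here the surviving (envelope) indices are i = 4, i = 3, i = 2, i = 1, i = 0.
Intersections between consecutive envelope lines give the roots: for adjacent envelope indices i < j the intersection is x = (a_i − a_j) / (j − i). Reading off the sorted break points: {-5, -2, -1, 0}.
Verification: at each break x_0, at least two indices attain the minimum of min_i(a_i + i · x_0).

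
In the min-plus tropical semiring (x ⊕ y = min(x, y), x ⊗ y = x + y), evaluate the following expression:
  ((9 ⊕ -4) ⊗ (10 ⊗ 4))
((9 ⊕ -4) ⊗ (10 ⊗ 4)) = 10

Expand innermost to outermost. Recall ⊕ takes the minimum of its arguments and ⊗ takes their sum. Working out the expression ((9 ⊕ -4) ⊗ (10 ⊗ 4)) gives 10.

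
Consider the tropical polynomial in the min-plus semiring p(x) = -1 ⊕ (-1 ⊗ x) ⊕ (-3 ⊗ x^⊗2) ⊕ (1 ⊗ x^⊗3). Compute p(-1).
p(-1) = -5

A tropical monomial a ⊗ x^⊗i evaluates to a + i · x. Evaluating each term at x = -1:
  Term 0 contributes -1 + 0 · -1 = -1
  Term 1 contributes -1 + 1 · -1 = -2
  Term 2 contributes -3 + 2 · -1 = -5
  Term 3 contributes 1 + 3 · -1 = -2
p(-1) = ⊕ of these = min[-1, -2, -5, -2] = -5.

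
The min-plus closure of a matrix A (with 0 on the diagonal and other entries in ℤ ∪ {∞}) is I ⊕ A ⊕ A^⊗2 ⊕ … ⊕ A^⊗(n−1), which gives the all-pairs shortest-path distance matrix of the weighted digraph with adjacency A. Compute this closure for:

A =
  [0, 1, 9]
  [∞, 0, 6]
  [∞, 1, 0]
Closure =
  [0, 1, 7]
  [∞, 0, 6]
  [∞, 1, 0]

This is the Floyd-Warshall all-pairs shortest-path computation. For each intermediate vertex k = 0, 1, …, 2, update dist[i][j] ← min(dist[i][j], dist[i][k] + dist[k][j]). The final matrix gives, for each (i, j), the minimum total weight of any directed path from i to j (possibly empty when i = j).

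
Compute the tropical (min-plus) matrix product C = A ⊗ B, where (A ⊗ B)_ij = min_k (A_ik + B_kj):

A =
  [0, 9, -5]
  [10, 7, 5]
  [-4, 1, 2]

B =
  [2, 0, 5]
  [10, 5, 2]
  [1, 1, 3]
A ⊗ B =
  [-4, -4, -2]
  [6, 6, 8]
  [-2, -4, 1]

Apply the min-plus product entry-by-entry:
  C[0][0] = min over k of (A[0][0] + B[0][0] = 0 + 2 = 2, A[0][1] + B[1][0] = 9 + 10 = 19, A[0][2] + B[2][0] = -5 + 1 = -4) = -4 (attained at k = 2)
  C[0][1] = min over k of (A[0][0] + B[0][1] = 0 + 0 = 0, A[0][1] + B[1][1] = 9 + 5 = 14, A[0][2] + B[2][1] = -5 + 1 = -4) = -4 (attained at k = 2)
  C[0][2] = min over k of (A[0][0] + B[0][2] = 0 + 5 = 5, A[0][1] + B[1][2] = 9 + 2 = 11, A[0][2] + B[2][2] = -5 + 3 = -2) = -2 (attained at k = 2)
  C[1][0] = min over k of (A[1][0] + B[0][0] = 10 + 2 = 12, A[1][1] + B[1][0] = 7 + 10 = 17, A[1][2] + B[2][0] = 5 + 1 = 6) = 6 (attained at k = 2)
  C[1][1] = min over k of (A[1][0] + B[0][1] = 10 + 0 = 10, A[1][1] + B[1][1] = 7 + 5 = 12, A[1][2] + B[2][1] = 5 + 1 = 6) = 6 (attained at k = 2)
  C[1][2] = min over k of (A[1][0] + B[0][2] = 10 + 5 = 15, A[1][1] + B[1][2] = 7 + 2 = 9, A[1][2] + B[2][2] = 5 + 3 = 8) = 8 (attained at k = 2)
  C[2][0] = min over k of (A[2][0] + B[0][0] = -4 + 2 = -2, A[2][1] + B[1][0] = 1 + 10 = 11, A[2][2] + B[2][0] = 2 + 1 = 3) = -2 (attained at k = 0)
  C[2][1] = min over k of (A[2][0] + B[0][1] = -4 + 0 = -4, A[2][1] + B[1][1] = 1 + 5 = 6, A[2][2] + B[2][1] = 2 + 1 = 3) = -4 (attained at k = 0)
  C[2][2] = min over k of (A[2][0] + B[0][2] = -4 + 5 = 1, A[2][1] + B[1][2] = 1 + 2 = 3, A[2][2] + B[2][2] = 2 + 3 = 5) = 1 (attained at k = 0)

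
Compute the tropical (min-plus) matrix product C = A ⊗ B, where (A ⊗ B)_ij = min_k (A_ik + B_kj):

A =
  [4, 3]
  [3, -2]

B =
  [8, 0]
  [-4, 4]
A ⊗ B =
  [-1, 4]
  [-6, 2]

Apply the min-plus product entry-by-entry:
  C[0][0] = min over k of (A[0][0] + B[0][0] = 4 + 8 = 12, A[0][1] + B[1][0] = 3 + -4 = -1) = -1 (attained at k = 1)
  C[0][1] = min over k of (A[0][0] + B[0][1] = 4 + 0 = 4, A[0][1] + B[1][1] = 3 + 4 = 7) = 4 (attained at k = 0)
  C[1][0] = min over k of (A[1][0] + B[0][0] = 3 + 8 = 11, A[1][1] + B[1][0] = -2 + -4 = -6) = -6 (attained at k = 1)
  C[1][1] = min over k of (A[1][0] + B[0][1] = 3 + 0 = 3, A[1][1] + B[1][1] = -2 + 4 = 2) = 2 (attained at k = 1)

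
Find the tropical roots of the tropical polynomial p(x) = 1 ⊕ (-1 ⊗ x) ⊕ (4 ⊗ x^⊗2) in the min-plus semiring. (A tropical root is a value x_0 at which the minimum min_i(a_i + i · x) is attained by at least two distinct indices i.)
Roots: {-5, 2}

Each tropical root is a break point of the lower envelope of the lines y = a_i + i · x (there are 3 lines, with slopes 0, 1, ..., 2). Only the lines that attain the minimum somewhere contribute to roots; other lines are dominated. Here the surviving (envelope) indices are i = 2, i = 1, i = 0.
Intersections between consecutive envelope lines give the roots: for adjacent envelope indices i < j the intersection is x = (a_i − a_j) / (j − i). Reading off the sorted break points: {-5, 2}.
Verification: at each break x_0, at least two indices attain the minimum of min_i(a_i + i · x_0).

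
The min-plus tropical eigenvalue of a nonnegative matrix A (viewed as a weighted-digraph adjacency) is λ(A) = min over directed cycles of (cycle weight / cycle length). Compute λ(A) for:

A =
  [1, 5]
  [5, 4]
λ(A) = 1

Enumerate directed cycles and compute their means (weight / length). Sample:
  cycle 0 → 0: weight = 1, length = 1, mean = 1/1 ≈ 1.000
  cycle 1 → 1: weight = 4, length = 1, mean = 4/1 ≈ 4.000
  cycle 0 → 1 → 0: weight = 10, length = 2, mean = 10/2 ≈ 5.000
  cycle 1 → 0 → 1: weight = 10, length = 2, mean = 10/2 ≈ 5.000
Minimum mean = 1.000, attained e.g. along the cycle 0 → 0 with weight 1 and length 1. So λ(A) = 1/1 = 1.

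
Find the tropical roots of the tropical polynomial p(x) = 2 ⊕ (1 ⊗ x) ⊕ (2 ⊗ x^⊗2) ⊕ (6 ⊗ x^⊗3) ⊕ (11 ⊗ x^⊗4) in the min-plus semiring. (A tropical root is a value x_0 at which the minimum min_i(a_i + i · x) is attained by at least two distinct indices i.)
Roots: {-5, -4, -1, 1}

Each tropical root is a break point of the lower envelope of the lines y = a_i + i · x (there are 5 lines, with slopes 0, 1, ..., 4). Only the lines that attain the minimum somewhere contribute to roots; other lines are dominated. Here the surviving (envelope) indices are i = 4, i = 3, i = 2, i = 1, i = 0.
Intersections between consecutive envelope lines give the roots: for adjacent envelope indices i < j the intersection is x = (a_i − a_j) / (j − i). Reading off the sorted break points: {-5, -4, -1, 1}.
Verification: at each break x_0, at least two indices attain the minimum of min_i(a_i + i · x_0).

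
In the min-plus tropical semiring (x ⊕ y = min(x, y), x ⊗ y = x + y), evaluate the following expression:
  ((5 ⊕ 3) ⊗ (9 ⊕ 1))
((5 ⊕ 3) ⊗ (9 ⊕ 1)) = 4

Expand innermost to outermost. Recall ⊕ takes the minimum of its arguments and ⊗ takes their sum. Working out the expression ((5 ⊕ 3) ⊗ (9 ⊕ 1)) gives 4.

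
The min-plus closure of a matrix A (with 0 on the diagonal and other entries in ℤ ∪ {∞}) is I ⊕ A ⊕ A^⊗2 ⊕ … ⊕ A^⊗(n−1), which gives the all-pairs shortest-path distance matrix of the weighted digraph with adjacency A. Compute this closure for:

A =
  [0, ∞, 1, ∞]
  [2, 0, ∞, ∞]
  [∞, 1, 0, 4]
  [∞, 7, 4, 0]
Closure =
  [0, 2, 1, 5]
  [2, 0, 3, 7]
  [3, 1, 0, 4]
  [7, 5, 4, 0]

This is the Floyd-Warshall all-pairs shortest-path computation. For each intermediate vertex k = 0, 1, …, 3, update dist[i][j] ← min(dist[i][j], dist[i][k] + dist[k][j]). The final matrix gives, for each (i, j), the minimum total weight of any directed path from i to j (possibly empty when i = j).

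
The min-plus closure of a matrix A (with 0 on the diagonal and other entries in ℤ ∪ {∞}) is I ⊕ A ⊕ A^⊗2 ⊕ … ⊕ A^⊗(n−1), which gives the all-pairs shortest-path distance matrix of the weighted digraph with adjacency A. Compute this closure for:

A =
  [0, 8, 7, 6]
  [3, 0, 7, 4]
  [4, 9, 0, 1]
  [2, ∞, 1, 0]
Closure =
  [0, 8, 7, 6]
  [3, 0, 5, 4]
  [3, 9, 0, 1]
  [2, 10, 1, 0]

This is the Floyd-Warshall all-pairs shortest-path computation. For each intermediate vertex k = 0, 1, …, 3, update dist[i][j] ← min(dist[i][j], dist[i][k] + dist[k][j]). The final matrix gives, for each (i, j), the minimum total weight of any directed path from i to j (possibly empty when i = j).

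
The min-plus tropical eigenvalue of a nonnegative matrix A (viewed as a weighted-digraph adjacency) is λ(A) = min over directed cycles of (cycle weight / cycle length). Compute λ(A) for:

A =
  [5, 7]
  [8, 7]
λ(A) = 5

Enumerate directed cycles and compute their means (weight / length). Sample:
  cycle 0 → 0: weight = 5, length = 1, mean = 5/1 ≈ 5.000
  cycle 1 → 1: weight = 7, length = 1, mean = 7/1 ≈ 7.000
  cycle 0 → 1 → 0: weight = 15, length = 2, mean = 15/2 ≈ 7.500
  cycle 1 → 0 → 1: weight = 15, length = 2, mean = 15/2 ≈ 7.500
Minimum mean = 5.000, attained e.g. along the cycle 0 → 0 with weight 5 and length 1. So λ(A) = 5/1 = 5.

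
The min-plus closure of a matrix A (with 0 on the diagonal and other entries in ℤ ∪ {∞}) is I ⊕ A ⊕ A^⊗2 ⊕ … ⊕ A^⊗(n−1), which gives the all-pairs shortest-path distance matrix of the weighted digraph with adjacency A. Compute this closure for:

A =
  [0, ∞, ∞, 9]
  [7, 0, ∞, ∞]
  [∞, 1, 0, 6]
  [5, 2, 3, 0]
Closure =
  [0, 11, 12, 9]
  [7, 0, 19, 16]
  [8, 1, 0, 6]
  [5, 2, 3, 0]

This is the Floyd-Warshall all-pairs shortest-path computation. For each intermediate vertex k = 0, 1, …, 3, update dist[i][j] ← min(dist[i][j], dist[i][k] + dist[k][j]). The final matrix gives, for each (i, j), the minimum total weight of any directed path from i to j (possibly empty when i = j).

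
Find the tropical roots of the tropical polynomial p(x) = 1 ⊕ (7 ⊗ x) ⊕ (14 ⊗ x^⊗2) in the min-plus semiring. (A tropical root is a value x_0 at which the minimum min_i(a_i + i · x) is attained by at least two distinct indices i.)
Roots: {-7, -6}

Each tropical root is a break point of the lower envelope of the lines y = a_i + i · x (there are 3 lines, with slopes 0, 1, ..., 2). Only the lines that attain the minimum somewhere contribute to roots; other lines are dominated. Here the surviving (envelope) indices are i = 2, i = 1, i = 0.
Intersections between consecutive envelope lines give the roots: for adjacent envelope indices i < j the intersection is x = (a_i − a_j) / (j − i). Reading off the sorted break points: {-7, -6}.
Verification: at each break x_0, at least two indices attain the minimum of min_i(a_i + i · x_0).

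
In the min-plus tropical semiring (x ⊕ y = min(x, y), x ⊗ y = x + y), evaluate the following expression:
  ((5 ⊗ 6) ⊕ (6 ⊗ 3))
((5 ⊗ 6) ⊕ (6 ⊗ 3)) = 9

Expand innermost to outermost. Recall ⊕ takes the minimum of its arguments and ⊗ takes their sum. Working out the expression ((5 ⊗ 6) ⊕ (6 ⊗ 3)) gives 9.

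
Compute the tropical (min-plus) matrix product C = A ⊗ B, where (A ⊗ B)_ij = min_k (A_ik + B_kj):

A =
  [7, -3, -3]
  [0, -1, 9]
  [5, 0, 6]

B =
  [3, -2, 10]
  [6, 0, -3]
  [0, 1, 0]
A ⊗ B =
  [-3, -3, -6]
  [3, -2, -4]
  [6, 0, -3]

Apply the min-plus product entry-by-entry:
  C[0][0] = min over k of (A[0][0] + B[0][0] = 7 + 3 = 10, A[0][1] + B[1][0] = -3 + 6 = 3, A[0][2] + B[2][0] = -3 + 0 = -3) = -3 (attained at k = 2)
  C[0][1] = min over k of (A[0][0] + B[0][1] = 7 + -2 = 5, A[0][1] + B[1][1] = -3 + 0 = -3, A[0][2] + B[2][1] = -3 + 1 = -2) = -3 (attained at k = 1)
  C[0][2] = min over k of (A[0][0] + B[0][2] = 7 + 10 = 17, A[0][1] + B[1][2] = -3 + -3 = -6, A[0][2] + B[2][2] = -3 + 0 = -3) = -6 (attained at k = 1)
  C[1][0] = min over k of (A[1][0] + B[0][0] = 0 + 3 = 3, A[1][1] + B[1][0] = -1 + 6 = 5, A[1][2] + B[2][0] = 9 + 0 = 9) = 3 (attained at k = 0)
  C[1][1] = min over k of (A[1][0] + B[0][1] = 0 + -2 = -2, A[1][1] + B[1][1] = -1 + 0 = -1, A[1][2] + B[2][1] = 9 + 1 = 10) = -2 (attained at k = 0)
  C[1][2] = min over k of (A[1][0] + B[0][2] = 0 + 10 = 10, A[1][1] + B[1][2] = -1 + -3 = -4, A[1][2] + B[2][2] = 9 + 0 = 9) = -4 (attained at k = 1)
  C[2][0] = min over k of (A[2][0] + B[0][0] = 5 + 3 = 8, A[2][1] + B[1][0] = 0 + 6 = 6, A[2][2] + B[2][0] = 6 + 0 = 6) = 6 (attained at k = 1)
  C[2][1] = min over k of (A[2][0] + B[0][1] = 5 + -2 = 3, A[2][1] + B[1][1] = 0 + 0 = 0, A[2][2] + B[2][1] = 6 + 1 = 7) = 0 (attained at k = 1)
  C[2][2] = min over k of (A[2][0] + B[0][2] = 5 + 10 = 15, A[2][1] + B[1][2] = 0 + -3 = -3, A[2][2] + B[2][2] = 6 + 0 = 6) = -3 (attained at k = 1)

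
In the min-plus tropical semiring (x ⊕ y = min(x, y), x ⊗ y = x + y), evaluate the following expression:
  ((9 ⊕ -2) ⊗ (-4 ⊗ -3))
((9 ⊕ -2) ⊗ (-4 ⊗ -3)) = -9

Expand innermost to outermost. Recall ⊕ takes the minimum of its arguments and ⊗ takes their sum. Working out the expression ((9 ⊕ -2) ⊗ (-4 ⊗ -3)) gives -9.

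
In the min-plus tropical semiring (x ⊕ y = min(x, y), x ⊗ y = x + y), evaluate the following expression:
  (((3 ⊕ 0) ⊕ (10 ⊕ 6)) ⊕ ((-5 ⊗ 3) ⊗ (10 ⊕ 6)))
(((3 ⊕ 0) ⊕ (10 ⊕ 6)) ⊕ ((-5 ⊗ 3) ⊗ (10 ⊕ 6))) = 0

Expand innermost to outermost. Recall ⊕ takes the minimum of its arguments and ⊗ takes their sum. Working out the expression (((3 ⊕ 0) ⊕ (10 ⊕ 6)) ⊕ ((-5 ⊗ 3) ⊗ (10 ⊕ 6))) gives 0.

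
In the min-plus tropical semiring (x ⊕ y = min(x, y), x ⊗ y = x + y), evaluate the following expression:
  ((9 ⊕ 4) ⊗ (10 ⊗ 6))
((9 ⊕ 4) ⊗ (10 ⊗ 6)) = 20

Expand innermost to outermost. Recall ⊕ takes the minimum of its arguments and ⊗ takes their sum. Working out the expression ((9 ⊕ 4) ⊗ (10 ⊗ 6)) gives 20.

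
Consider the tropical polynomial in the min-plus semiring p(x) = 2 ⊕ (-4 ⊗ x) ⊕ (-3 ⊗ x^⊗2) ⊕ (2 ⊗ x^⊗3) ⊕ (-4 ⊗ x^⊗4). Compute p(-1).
p(-1) = -8

A tropical monomial a ⊗ x^⊗i evaluates to a + i · x. Evaluating each term at x = -1:
  Term 0 contributes 2 + 0 · -1 = 2
  Term 1 contributes -4 + 1 · -1 = -5
  Term 2 contributes -3 + 2 · -1 = -5
  Term 3 contributes 2 + 3 · -1 = -1
  Term 4 contributes -4 + 4 · -1 = -8
p(-1) = ⊕ of these = min[2, -5, -5, -1, -8] = -8.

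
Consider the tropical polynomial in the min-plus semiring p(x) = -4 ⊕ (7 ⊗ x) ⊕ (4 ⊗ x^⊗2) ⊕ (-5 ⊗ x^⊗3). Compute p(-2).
p(-2) = -11

A tropical monomial a ⊗ x^⊗i evaluates to a + i · x. Evaluating each term at x = -2:
  Term 0 contributes -4 + 0 · -2 = -4
  Term 1 contributes 7 + 1 · -2 = 5
  Term 2 contributes 4 + 2 · -2 = 0
  Term 3 contributes -5 + 3 · -2 = -11
p(-2) = ⊕ of these = min[-4, 5, 0, -11] = -11.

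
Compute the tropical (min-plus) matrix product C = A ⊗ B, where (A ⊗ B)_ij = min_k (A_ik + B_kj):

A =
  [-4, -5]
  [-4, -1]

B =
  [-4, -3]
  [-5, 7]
A ⊗ B =
  [-10, -7]
  [-8, -7]

Apply the min-plus product entry-by-entry:
  C[0][0] = min over k of (A[0][0] + B[0][0] = -4 + -4 = -8, A[0][1] + B[1][0] = -5 + -5 = -10) = -10 (attained at k = 1)
  C[0][1] = min over k of (A[0][0] + B[0][1] = -4 + -3 = -7, A[0][1] + B[1][1] = -5 + 7 = 2) = -7 (attained at k = 0)
  C[1][0] = min over k of (A[1][0] + B[0][0] = -4 + -4 = -8, A[1][1] + B[1][0] = -1 + -5 = -6) = -8 (attained at k = 0)
  C[1][1] = min over k of (A[1][0] + B[0][1] = -4 + -3 = -7, A[1][1] + B[1][1] = -1 + 7 = 6) = -7 (attained at k = 0)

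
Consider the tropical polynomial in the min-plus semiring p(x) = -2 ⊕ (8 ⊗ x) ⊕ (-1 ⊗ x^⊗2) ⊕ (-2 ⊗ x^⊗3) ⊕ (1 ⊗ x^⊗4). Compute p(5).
p(5) = -2

A tropical monomial a ⊗ x^⊗i evaluates to a + i · x. Evaluating each term at x = 5:
  Term 0 contributes -2 + 0 · 5 = -2
  Term 1 contributes 8 + 1 · 5 = 13
  Term 2 contributes -1 + 2 · 5 = 9
  Term 3 contributes -2 + 3 · 5 = 13
  Term 4 contributes 1 + 4 · 5 = 21
p(5) = ⊕ of these = min[-2, 13, 9, 13, 21] = -2.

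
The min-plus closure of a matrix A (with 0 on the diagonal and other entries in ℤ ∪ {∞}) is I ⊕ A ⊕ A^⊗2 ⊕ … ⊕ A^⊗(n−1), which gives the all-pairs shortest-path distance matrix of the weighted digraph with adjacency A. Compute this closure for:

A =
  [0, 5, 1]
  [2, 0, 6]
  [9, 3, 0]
Closure =
  [0, 4, 1]
  [2, 0, 3]
  [5, 3, 0]

This is the Floyd-Warshall all-pairs shortest-path computation. For each intermediate vertex k = 0, 1, …, 2, update dist[i][j] ← min(dist[i][j], dist[i][k] + dist[k][j]). The final matrix gives, for each (i, j), the minimum total weight of any directed path from i to j (possibly empty when i = j).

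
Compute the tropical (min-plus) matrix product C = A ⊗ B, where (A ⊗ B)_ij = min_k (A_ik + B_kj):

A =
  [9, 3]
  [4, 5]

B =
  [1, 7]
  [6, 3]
A ⊗ B =
  [9, 6]
  [5, 8]

Apply the min-plus product entry-by-entry:
  C[0][0] = min over k of (A[0][0] + B[0][0] = 9 + 1 = 10, A[0][1] + B[1][0] = 3 + 6 = 9) = 9 (attained at k = 1)
  C[0][1] = min over k of (A[0][0] + B[0][1] = 9 + 7 = 16, A[0][1] + B[1][1] = 3 + 3 = 6) = 6 (attained at k = 1)
  C[1][0] = min over k of (A[1][0] + B[0][0] = 4 + 1 = 5, A[1][1] + B[1][0] = 5 + 6 = 11) = 5 (attained at k = 0)
  C[1][1] = min over k of (A[1][0] + B[0][1] = 4 + 7 = 11, A[1][1] + B[1][1] = 5 + 3 = 8) = 8 (attained at k = 1)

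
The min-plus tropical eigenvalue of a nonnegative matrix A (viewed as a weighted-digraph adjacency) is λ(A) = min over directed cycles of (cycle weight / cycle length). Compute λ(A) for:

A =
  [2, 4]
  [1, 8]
λ(A) = 2

Enumerate directed cycles and compute their means (weight / length). Sample:
  cycle 0 → 0: weight = 2, length = 1, mean = 2/1 ≈ 2.000
  cycle 1 → 1: weight = 8, length = 1, mean = 8/1 ≈ 8.000
  cycle 0 → 1 → 0: weight = 5, length = 2, mean = 5/2 ≈ 2.500
  cycle 1 → 0 → 1: weight = 5, length = 2, mean = 5/2 ≈ 2.500
Minimum mean = 2.000, attained e.g. along the cycle 0 → 0 with weight 2 and length 1. So λ(A) = 2/1 = 2.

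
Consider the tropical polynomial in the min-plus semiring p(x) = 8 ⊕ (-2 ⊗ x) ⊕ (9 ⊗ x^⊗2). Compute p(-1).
p(-1) = -3

A tropical monomial a ⊗ x^⊗i evaluates to a + i · x. Evaluating each term at x = -1:
  Term 0 contributes 8 + 0 · -1 = 8
  Term 1 contributes -2 + 1 · -1 = -3
  Term 2 contributes 9 + 2 · -1 = 7
p(-1) = ⊕ of these = min[8, -3, 7] = -3.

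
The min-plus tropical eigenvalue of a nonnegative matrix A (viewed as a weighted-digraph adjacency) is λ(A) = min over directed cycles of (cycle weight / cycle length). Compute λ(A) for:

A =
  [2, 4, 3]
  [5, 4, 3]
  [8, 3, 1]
λ(A) = 1

Enumerate directed cycles and compute their means (weight / length). Sample:
  cycle 0 → 0: weight = 2, length = 1, mean = 2/1 ≈ 2.000
  cycle 1 → 1: weight = 4, length = 1, mean = 4/1 ≈ 4.000
  cycle 2 → 2: weight = 1, length = 1, mean = 1/1 ≈ 1.000
  cycle 0 → 1 → 0: weight = 9, length = 2, mean = 9/2 ≈ 4.500
  cycle 0 → 2 → 0: weight = 11, length = 2, mean = 11/2 ≈ 5.500
  cycle 1 → 0 → 1: weight = 9, length = 2, mean = 9/2 ≈ 4.500
Minimum mean = 1.000, attained e.g. along the cycle 2 → 2 with weight 1 and length 1. So λ(A) = 1/1 = 1.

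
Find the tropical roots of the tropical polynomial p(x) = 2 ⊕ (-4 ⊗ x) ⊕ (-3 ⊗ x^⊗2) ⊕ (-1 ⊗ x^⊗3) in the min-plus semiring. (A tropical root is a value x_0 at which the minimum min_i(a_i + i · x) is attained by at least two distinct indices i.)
Roots: {-2, -1, 6}

Each tropical root is a break point of the lower envelope of the lines y = a_i + i · x (there are 4 lines, with slopes 0, 1, ..., 3). Only the lines that attain the minimum somewhere contribute to roots; other lines are dominated. Here the surviving (envelope) indices are i = 3, i = 2, i = 1, i = 0.
Intersections between consecutive envelope lines give the roots: for adjacent envelope indices i < j the intersection is x = (a_i − a_j) / (j − i). Reading off the sorted break points: {-2, -1, 6}.
Verification: at each break x_0, at least two indices attain the minimum of min_i(a_i + i · x_0).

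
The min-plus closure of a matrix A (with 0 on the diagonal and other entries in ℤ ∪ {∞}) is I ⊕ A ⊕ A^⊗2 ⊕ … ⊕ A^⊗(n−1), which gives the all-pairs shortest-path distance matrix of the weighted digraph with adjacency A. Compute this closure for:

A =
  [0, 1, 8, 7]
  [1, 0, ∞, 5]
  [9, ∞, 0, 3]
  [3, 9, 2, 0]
Closure =
  [0, 1, 8, 6]
  [1, 0, 7, 5]
  [6, 7, 0, 3]
  [3, 4, 2, 0]

This is the Floyd-Warshall all-pairs shortest-path computation. For each intermediate vertex k = 0, 1, …, 3, update dist[i][j] ← min(dist[i][j], dist[i][k] + dist[k][j]). The final matrix gives, for each (i, j), the minimum total weight of any directed path from i to j (possibly empty when i = j).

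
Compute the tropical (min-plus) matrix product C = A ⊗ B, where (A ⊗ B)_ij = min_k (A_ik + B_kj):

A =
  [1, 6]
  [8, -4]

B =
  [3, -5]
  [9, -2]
A ⊗ B =
  [4, -4]
  [5, -6]

Apply the min-plus product entry-by-entry:
  C[0][0] = min over k of (A[0][0] + B[0][0] = 1 + 3 = 4, A[0][1] + B[1][0] = 6 + 9 = 15) = 4 (attained at k = 0)
  C[0][1] = min over k of (A[0][0] + B[0][1] = 1 + -5 = -4, A[0][1] + B[1][1] = 6 + -2 = 4) = -4 (attained at k = 0)
  C[1][0] = min over k of (A[1][0] + B[0][0] = 8 + 3 = 11, A[1][1] + B[1][0] = -4 + 9 = 5) = 5 (attained at k = 1)
  C[1][1] = min over k of (A[1][0] + B[0][1] = 8 + -5 = 3, A[1][1] + B[1][1] = -4 + -2 = -6) = -6 (attained at k = 1)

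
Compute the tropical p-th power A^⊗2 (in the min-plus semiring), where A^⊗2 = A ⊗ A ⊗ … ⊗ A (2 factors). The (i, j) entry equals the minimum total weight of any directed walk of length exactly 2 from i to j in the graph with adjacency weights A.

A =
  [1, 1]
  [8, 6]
A^⊗2 =
  [2, 2]
  [9, 9]

Each entry (A^⊗2)_ij equals the minimum over all length-2 walks i = v_0 → v_1 → … → v_2 = j of Σ_t A[v_t][v_{t+1}]. For example, for (i, j) = (0, 1) we minimise over 2 possible intermediate vertex sequences; the minimum is 2, attained along the walk 0 → 0 → 1.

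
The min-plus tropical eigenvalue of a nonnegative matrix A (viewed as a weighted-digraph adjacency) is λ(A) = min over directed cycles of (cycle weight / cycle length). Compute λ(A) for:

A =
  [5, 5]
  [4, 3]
λ(A) = 3

Enumerate directed cycles and compute their means (weight / length). Sample:
  cycle 0 → 0: weight = 5, length = 1, mean = 5/1 ≈ 5.000
  cycle 1 → 1: weight = 3, length = 1, mean = 3/1 ≈ 3.000
  cycle 0 → 1 → 0: weight = 9, length = 2, mean = 9/2 ≈ 4.500
  cycle 1 → 0 → 1: weight = 9, length = 2, mean = 9/2 ≈ 4.500
Minimum mean = 3.000, attained e.g. along the cycle 1 → 1 with weight 3 and length 1. So λ(A) = 3/1 = 3.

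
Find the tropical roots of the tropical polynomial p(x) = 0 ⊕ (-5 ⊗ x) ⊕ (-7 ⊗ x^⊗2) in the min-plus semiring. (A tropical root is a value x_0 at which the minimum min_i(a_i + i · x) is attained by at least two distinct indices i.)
Roots: {2, 5}

Each tropical root is a break point of the lower envelope of the lines y = a_i + i · x (there are 3 lines, with slopes 0, 1, ..., 2). Only the lines that attain the minimum somewhere contribute to roots; other lines are dominated. Here the surviving (envelope) indices are i = 2, i = 1, i = 0.
Intersections between consecutive envelope lines give the roots: for adjacent envelope indices i < j the intersection is x = (a_i − a_j) / (j − i). Reading off the sorted break points: {2, 5}.
Verification: at each break x_0, at least two indices attain the minimum of min_i(a_i + i · x_0).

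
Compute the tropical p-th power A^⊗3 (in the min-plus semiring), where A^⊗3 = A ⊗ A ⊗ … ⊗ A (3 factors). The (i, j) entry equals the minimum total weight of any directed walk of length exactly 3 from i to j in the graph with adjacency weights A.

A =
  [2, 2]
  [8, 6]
A^⊗3 =
  [6, 6]
  [12, 12]

Each entry (A^⊗3)_ij equals the minimum over all length-3 walks i = v_0 → v_1 → … → v_3 = j of Σ_t A[v_t][v_{t+1}]. For example, for (i, j) = (0, 1) we minimise over 4 possible intermediate vertex sequences; the minimum is 6, attained along the walk 0 → 0 → 0 → 1.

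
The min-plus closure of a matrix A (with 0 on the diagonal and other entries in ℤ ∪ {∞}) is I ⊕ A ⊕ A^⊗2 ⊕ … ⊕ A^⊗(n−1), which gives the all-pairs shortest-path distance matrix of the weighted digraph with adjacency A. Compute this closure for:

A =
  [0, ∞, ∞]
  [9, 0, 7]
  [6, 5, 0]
Closure =
  [0, ∞, ∞]
  [9, 0, 7]
  [6, 5, 0]

This is the Floyd-Warshall all-pairs shortest-path computation. For each intermediate vertex k = 0, 1, …, 2, update dist[i][j] ← min(dist[i][j], dist[i][k] + dist[k][j]). The final matrix gives, for each (i, j), the minimum total weight of any directed path from i to j (possibly empty when i = j).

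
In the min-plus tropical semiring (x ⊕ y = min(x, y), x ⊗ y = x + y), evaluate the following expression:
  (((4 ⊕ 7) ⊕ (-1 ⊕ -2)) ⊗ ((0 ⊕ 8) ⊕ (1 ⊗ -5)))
(((4 ⊕ 7) ⊕ (-1 ⊕ -2)) ⊗ ((0 ⊕ 8) ⊕ (1 ⊗ -5))) = -6

Expand innermost to outermost. Recall ⊕ takes the minimum of its arguments and ⊗ takes their sum. Working out the expression (((4 ⊕ 7) ⊕ (-1 ⊕ -2)) ⊗ ((0 ⊕ 8) ⊕ (1 ⊗ -5))) gives -6.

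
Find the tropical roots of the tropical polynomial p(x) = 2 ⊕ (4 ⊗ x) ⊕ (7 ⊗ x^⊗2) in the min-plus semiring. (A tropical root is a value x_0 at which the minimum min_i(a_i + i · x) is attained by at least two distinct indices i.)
Roots: {-3, -2}

Each tropical root is a break point of the lower envelope of the lines y = a_i + i · x (there are 3 lines, with slopes 0, 1, ..., 2). Only the lines that attain the minimum somewhere contribute to roots; other lines are dominated. Here the surviving (envelope) indices are i = 2, i = 1, i = 0.
Intersections between consecutive envelope lines give the roots: for adjacent envelope indices i < j the intersection is x = (a_i − a_j) / (j − i). Reading off the sorted break points: {-3, -2}.
Verification: at each break x_0, at least two indices attain the minimum of min_i(a_i + i · x_0).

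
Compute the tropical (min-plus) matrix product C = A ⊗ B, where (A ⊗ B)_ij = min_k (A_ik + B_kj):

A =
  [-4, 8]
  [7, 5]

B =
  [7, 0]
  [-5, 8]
A ⊗ B =
  [3, -4]
  [0, 7]

Apply the min-plus product entry-by-entry:
  C[0][0] = min over k of (A[0][0] + B[0][0] = -4 + 7 = 3, A[0][1] + B[1][0] = 8 + -5 = 3) = 3 (attained at k = 0)
  C[0][1] = min over k of (A[0][0] + B[0][1] = -4 + 0 = -4, A[0][1] + B[1][1] = 8 + 8 = 16) = -4 (attained at k = 0)
  C[1][0] = min over k of (A[1][0] + B[0][0] = 7 + 7 = 14, A[1][1] + B[1][0] = 5 + -5 = 0) = 0 (attained at k = 1)
  C[1][1] = min over k of (A[1][0] + B[0][1] = 7 + 0 = 7, A[1][1] + B[1][1] = 5 + 8 = 13) = 7 (attained at k = 0)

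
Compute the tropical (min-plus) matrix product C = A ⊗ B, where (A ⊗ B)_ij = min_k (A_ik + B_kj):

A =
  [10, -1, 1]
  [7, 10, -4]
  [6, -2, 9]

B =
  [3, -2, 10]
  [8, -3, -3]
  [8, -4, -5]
A ⊗ B =
  [7, -4, -4]
  [4, -8, -9]
  [6, -5, -5]

Apply the min-plus product entry-by-entry:
  C[0][0] = min over k of (A[0][0] + B[0][0] = 10 + 3 = 13, A[0][1] + B[1][0] = -1 + 8 = 7, A[0][2] + B[2][0] = 1 + 8 = 9) = 7 (attained at k = 1)
  C[0][1] = min over k of (A[0][0] + B[0][1] = 10 + -2 = 8, A[0][1] + B[1][1] = -1 + -3 = -4, A[0][2] + B[2][1] = 1 + -4 = -3) = -4 (attained at k = 1)
  C[0][2] = min over k of (A[0][0] + B[0][2] = 10 + 10 = 20, A[0][1] + B[1][2] = -1 + -3 = -4, A[0][2] + B[2][2] = 1 + -5 = -4) = -4 (attained at k = 1)
  C[1][0] = min over k of (A[1][0] + B[0][0] = 7 + 3 = 10, A[1][1] + B[1][0] = 10 + 8 = 18, A[1][2] + B[2][0] = -4 + 8 = 4) = 4 (attained at k = 2)
  C[1][1] = min over k of (A[1][0] + B[0][1] = 7 + -2 = 5, A[1][1] + B[1][1] = 10 + -3 = 7, A[1][2] + B[2][1] = -4 + -4 = -8) = -8 (attained at k = 2)
  C[1][2] = min over k of (A[1][0] + B[0][2] = 7 + 10 = 17, A[1][1] + B[1][2] = 10 + -3 = 7, A[1][2] + B[2][2] = -4 + -5 = -9) = -9 (attained at k = 2)
  C[2][0] = min over k of (A[2][0] + B[0][0] = 6 + 3 = 9, A[2][1] + B[1][0] = -2 + 8 = 6, A[2][2] + B[2][0] = 9 + 8 = 17) = 6 (attained at k = 1)
  C[2][1] = min over k of (A[2][0] + B[0][1] = 6 + -2 = 4, A[2][1] + B[1][1] = -2 + -3 = -5, A[2][2] + B[2][1] = 9 + -4 = 5) = -5 (attained at k = 1)
  C[2][2] = min over k of (A[2][0] + B[0][2] = 6 + 10 = 16, A[2][1] + B[1][2] = -2 + -3 = -5, A[2][2] + B[2][2] = 9 + -5 = 4) = -5 (attained at k = 1)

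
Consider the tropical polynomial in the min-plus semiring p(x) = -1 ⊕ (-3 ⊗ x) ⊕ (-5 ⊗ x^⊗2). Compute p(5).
p(5) = -1

A tropical monomial a ⊗ x^⊗i evaluates to a + i · x. Evaluating each term at x = 5:
  Term 0 contributes -1 + 0 · 5 = -1
  Term 1 contributes -3 + 1 · 5 = 2
  Term 2 contributes -5 + 2 · 5 = 5
p(5) = ⊕ of these = min[-1, 2, 5] = -1.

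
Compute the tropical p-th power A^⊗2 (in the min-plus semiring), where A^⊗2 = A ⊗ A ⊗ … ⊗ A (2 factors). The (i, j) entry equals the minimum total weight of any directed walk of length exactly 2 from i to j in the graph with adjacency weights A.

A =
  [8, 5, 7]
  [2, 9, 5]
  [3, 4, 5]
A^⊗2 =
  [7, 11, 10]
  [8, 7, 9]
  [6, 8, 9]

Each entry (A^⊗2)_ij equals the minimum over all length-2 walks i = v_0 → v_1 → … → v_2 = j of Σ_t A[v_t][v_{t+1}]. For example, for (i, j) = (0, 2) we minimise over 3 possible intermediate vertex sequences; the minimum is 10, attained along the walk 0 → 1 → 2.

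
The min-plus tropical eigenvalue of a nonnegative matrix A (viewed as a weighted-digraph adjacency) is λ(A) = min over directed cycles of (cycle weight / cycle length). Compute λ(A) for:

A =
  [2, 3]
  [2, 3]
λ(A) = 2

Enumerate directed cycles and compute their means (weight / length). Sample:
  cycle 0 → 0: weight = 2, length = 1, mean = 2/1 ≈ 2.000
  cycle 1 → 1: weight = 3, length = 1, mean = 3/1 ≈ 3.000
  cycle 0 → 1 → 0: weight = 5, length = 2, mean = 5/2 ≈ 2.500
  cycle 1 → 0 → 1: weight = 5, length = 2, mean = 5/2 ≈ 2.500
Minimum mean = 2.000, attained e.g. along the cycle 0 → 0 with weight 2 and length 1. So λ(A) = 2/1 = 2.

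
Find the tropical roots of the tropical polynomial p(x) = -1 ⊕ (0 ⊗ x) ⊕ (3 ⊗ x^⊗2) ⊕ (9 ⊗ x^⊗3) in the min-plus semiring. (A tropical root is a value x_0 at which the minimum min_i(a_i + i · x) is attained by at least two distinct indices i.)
Roots: {-6, -3, -1}

Each tropical root is a break point of the lower envelope of the lines y = a_i + i · x (there are 4 lines, with slopes 0, 1, ..., 3). Only the lines that attain the minimum somewhere contribute to roots; other lines are dominated. Here the surviving (envelope) indices are i = 3, i = 2, i = 1, i = 0.
Intersections between consecutive envelope lines give the roots: for adjacent envelope indices i < j the intersection is x = (a_i − a_j) / (j − i). Reading off the sorted break points: {-6, -3, -1}.
Verification: at each break x_0, at least two indices attain the minimum of min_i(a_i + i · x_0).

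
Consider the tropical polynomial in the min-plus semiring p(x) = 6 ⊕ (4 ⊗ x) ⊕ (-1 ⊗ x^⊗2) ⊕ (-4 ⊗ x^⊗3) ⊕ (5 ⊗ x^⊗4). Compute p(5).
p(5) = 6

A tropical monomial a ⊗ x^⊗i evaluates to a + i · x. Evaluating each term at x = 5:
  Term 0 contributes 6 + 0 · 5 = 6
  Term 1 contributes 4 + 1 · 5 = 9
  Term 2 contributes -1 + 2 · 5 = 9
  Term 3 contributes -4 + 3 · 5 = 11
  Term 4 contributes 5 + 4 · 5 = 25
p(5) = ⊕ of these = min[6, 9, 9, 11, 25] = 6.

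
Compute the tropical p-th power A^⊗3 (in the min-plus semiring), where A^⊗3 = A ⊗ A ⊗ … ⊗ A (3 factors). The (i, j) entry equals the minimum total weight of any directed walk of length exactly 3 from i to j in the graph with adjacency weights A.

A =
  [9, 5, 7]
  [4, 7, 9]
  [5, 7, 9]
A^⊗3 =
  [16, 14, 16]
  [13, 16, 18]
  [14, 16, 18]

Each entry (A^⊗3)_ij equals the minimum over all length-3 walks i = v_0 → v_1 → … → v_3 = j of Σ_t A[v_t][v_{t+1}]. For example, for (i, j) = (0, 2) we minimise over 9 possible intermediate vertex sequences; the minimum is 16, attained along the walk 0 → 1 → 0 → 2.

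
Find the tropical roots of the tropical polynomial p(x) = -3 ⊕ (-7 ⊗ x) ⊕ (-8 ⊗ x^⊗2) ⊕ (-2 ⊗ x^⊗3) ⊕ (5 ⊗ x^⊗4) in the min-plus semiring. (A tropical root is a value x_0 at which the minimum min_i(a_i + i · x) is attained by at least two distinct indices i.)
Roots: {-7, -6, 1, 4}

Each tropical root is a break point of the lower envelope of the lines y = a_i + i · x (there are 5 lines, with slopes 0, 1, ..., 4). Only the lines that attain the minimum somewhere contribute to roots; other lines are dominated. Here the surviving (envelope) indices are i = 4, i = 3, i = 2, i = 1, i = 0.
Intersections between consecutive envelope lines give the roots: for adjacent envelope indices i < j the intersection is x = (a_i − a_j) / (j − i). Reading off the sorted break points: {-7, -6, 1, 4}.
Verification: at each break x_0, at least two indices attain the minimum of min_i(a_i + i · x_0).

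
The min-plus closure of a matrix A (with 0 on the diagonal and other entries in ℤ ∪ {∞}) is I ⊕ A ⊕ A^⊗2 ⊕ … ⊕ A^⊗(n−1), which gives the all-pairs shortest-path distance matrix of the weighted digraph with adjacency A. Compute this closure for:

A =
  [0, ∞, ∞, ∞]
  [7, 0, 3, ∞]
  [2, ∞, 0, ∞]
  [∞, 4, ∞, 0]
Closure =
  [0, ∞, ∞, ∞]
  [5, 0, 3, ∞]
  [2, ∞, 0, ∞]
  [9, 4, 7, 0]

This is the Floyd-Warshall all-pairs shortest-path computation. For each intermediate vertex k = 0, 1, …, 3, update dist[i][j] ← min(dist[i][j], dist[i][k] + dist[k][j]). The final matrix gives, for each (i, j), the minimum total weight of any directed path from i to j (possibly empty when i = j).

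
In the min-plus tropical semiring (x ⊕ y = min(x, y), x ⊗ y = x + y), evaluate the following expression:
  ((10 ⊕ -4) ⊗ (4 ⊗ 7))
((10 ⊕ -4) ⊗ (4 ⊗ 7)) = 7

Expand innermost to outermost. Recall ⊕ takes the minimum of its arguments and ⊗ takes their sum. Working out the expression ((10 ⊕ -4) ⊗ (4 ⊗ 7)) gives 7.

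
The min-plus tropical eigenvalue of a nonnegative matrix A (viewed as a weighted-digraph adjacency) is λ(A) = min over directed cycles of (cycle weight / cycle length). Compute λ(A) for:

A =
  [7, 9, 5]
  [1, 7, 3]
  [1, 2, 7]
λ(A) = 5/2

Enumerate directed cycles and compute their means (weight / length). Sample:
  cycle 0 → 0: weight = 7, length = 1, mean = 7/1 ≈ 7.000
  cycle 1 → 1: weight = 7, length = 1, mean = 7/1 ≈ 7.000
  cycle 2 → 2: weight = 7, length = 1, mean = 7/1 ≈ 7.000
  cycle 0 → 1 → 0: weight = 10, length = 2, mean = 10/2 ≈ 5.000
  cycle 0 → 2 → 0: weight = 6, length = 2, mean = 6/2 ≈ 3.000
  cycle 1 → 0 → 1: weight = 10, length = 2, mean = 10/2 ≈ 5.000
Minimum mean = 2.500, attained e.g. along the cycle 1 → 2 → 1 with weight 5 and length 2. So λ(A) = 5/2 = 5/2.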